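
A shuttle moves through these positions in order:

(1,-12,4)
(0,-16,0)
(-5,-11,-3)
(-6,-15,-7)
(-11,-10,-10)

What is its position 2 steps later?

(-17,-9,-17)

The moves between consecutive positions are (-1,-4,-4), (-5,+5,-3), (-1,-4,-4), (-5,+5,-3); they repeat the 2-cycle [(-1,-4,-4), (-5,+5,-3)].
step 5: apply (-1,-4,-4) → (-12,-14,-14)
step 6: apply (-5,+5,-3) → (-17,-9,-17)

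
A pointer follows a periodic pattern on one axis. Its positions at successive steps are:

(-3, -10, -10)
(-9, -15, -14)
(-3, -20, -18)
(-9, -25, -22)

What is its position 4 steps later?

(-9, -45, -38)

The first coordinate repeats the cycle [-3, -9] with period 2; step 7 mod 2 = 1, giving -9.
The second coordinate changes by -5 each step, so at step 7 it is -10 + 7·(-5) = -45.
The third coordinate changes by -4 each step, so at step 7 it is -10 + 7·(-4) = -38.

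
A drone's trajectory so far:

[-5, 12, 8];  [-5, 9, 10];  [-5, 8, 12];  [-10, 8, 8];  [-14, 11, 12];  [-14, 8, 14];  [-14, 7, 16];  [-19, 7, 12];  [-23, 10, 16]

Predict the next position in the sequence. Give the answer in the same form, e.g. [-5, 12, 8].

The moves between consecutive positions are [+0, -3, +2], [+0, -1, +2], [-5, +0, -4], [-4, +3, +4], [+0, -3, +2], [+0, -1, +2], [-5, +0, -4], [-4, +3, +4]; they repeat the 4-cycle [[+0, -3, +2], [+0, -1, +2], [-5, +0, -4], [-4, +3, +4]].
step 9: apply [+0, -3, +2] → [-23, 7, 18]

[-23, 7, 18]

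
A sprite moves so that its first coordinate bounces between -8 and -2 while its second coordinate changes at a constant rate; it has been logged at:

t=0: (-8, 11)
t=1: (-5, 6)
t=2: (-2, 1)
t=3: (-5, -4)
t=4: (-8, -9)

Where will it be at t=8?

The first coordinate travels 3 per step and bounces off the walls at -8 and -2.
  step 5: -8 → -5
  step 6: -5 → -2
  step 7: -2 → -5
  step 8: -5 → -8
The second coordinate changes by -5 each step: at step 8 it is -29.

(-8, -29)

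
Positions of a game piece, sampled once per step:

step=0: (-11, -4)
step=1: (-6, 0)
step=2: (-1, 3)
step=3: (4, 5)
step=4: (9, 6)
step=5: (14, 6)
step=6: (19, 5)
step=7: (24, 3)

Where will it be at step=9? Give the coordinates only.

(34, -4)

Taking differences between consecutive positions: (+5, +4), (+5, +3), (+5, +2), (+5, +1), (+5, +0), (+5, -1), (+5, -2). These grow by (+0, -1) each step.
step 8: (24, 3) + (+5, -3) → (29, 0)
step 9: (29, 0) + (+5, -4) → (34, -4)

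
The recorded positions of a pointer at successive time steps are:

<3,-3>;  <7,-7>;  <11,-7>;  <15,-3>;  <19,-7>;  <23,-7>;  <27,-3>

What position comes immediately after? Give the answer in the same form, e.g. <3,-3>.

First: linear, +4 per step → 31 at step 7.
Second: cycles through -3, -7, -7 every 3 steps. Step 7 lands at position 1 of the cycle → -7.

<31,-7>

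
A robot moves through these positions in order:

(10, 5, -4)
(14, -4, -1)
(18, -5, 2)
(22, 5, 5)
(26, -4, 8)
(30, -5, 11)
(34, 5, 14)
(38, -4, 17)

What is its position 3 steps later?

(50, -4, 26)

The first coordinate changes by +4 each step, so at step 10 it is 10 + 10·(4) = 50.
The second coordinate repeats the cycle [5, -4, -5] with period 3; step 10 mod 3 = 1, giving -4.
The third coordinate changes by +3 each step, so at step 10 it is -4 + 10·(3) = 26.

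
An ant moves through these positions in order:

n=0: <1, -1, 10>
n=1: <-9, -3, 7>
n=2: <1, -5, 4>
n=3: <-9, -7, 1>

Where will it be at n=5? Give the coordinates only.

<-9, -11, -5>

First: cycles through 1, -9 every 2 steps. Step 5 lands at position 1 of the cycle → -9.
Second: linear, -2 per step → -11 at step 5.
Third: linear, -3 per step → -5 at step 5.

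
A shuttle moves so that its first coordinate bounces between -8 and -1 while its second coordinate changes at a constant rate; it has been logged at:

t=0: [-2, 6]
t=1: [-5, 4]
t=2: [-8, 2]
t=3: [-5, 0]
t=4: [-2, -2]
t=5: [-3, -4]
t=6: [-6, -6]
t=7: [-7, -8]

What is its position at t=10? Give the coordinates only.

The first coordinate reflects between -8 and -1, moving 3 per step.
  step 8: -7 → -4
  step 9: -4 → -1
  step 10: -1 → -4
The second coordinate changes by -2 each step: at step 10 it is -14.

[-4, -14]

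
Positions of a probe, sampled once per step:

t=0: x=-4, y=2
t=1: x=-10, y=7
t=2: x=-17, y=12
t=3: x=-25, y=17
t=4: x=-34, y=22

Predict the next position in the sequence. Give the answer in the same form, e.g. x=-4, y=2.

x=-44, y=27

Successive displacements: (-6,+5), (-7,+5), (-8,+5), (-9,+5) — each changes by (-1,+0).
step 5: x=-34, y=22 + (-10,+5) → x=-44, y=27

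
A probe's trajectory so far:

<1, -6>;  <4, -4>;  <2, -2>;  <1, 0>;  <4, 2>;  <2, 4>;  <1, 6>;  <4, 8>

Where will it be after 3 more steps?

<4, 14>

First: cycles through 1, 4, 2 every 3 steps. Step 10 lands at position 1 of the cycle → 4.
Second: linear, +2 per step → 14 at step 10.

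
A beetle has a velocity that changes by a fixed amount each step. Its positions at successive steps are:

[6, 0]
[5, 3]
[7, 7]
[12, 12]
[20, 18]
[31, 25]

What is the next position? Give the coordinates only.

[45, 33]

Successive displacements: [-1, +3], [+2, +4], [+5, +5], [+8, +6], [+11, +7] — each changes by [+3, +1].
step 6: [31, 25] + [+14, +8] → [45, 33]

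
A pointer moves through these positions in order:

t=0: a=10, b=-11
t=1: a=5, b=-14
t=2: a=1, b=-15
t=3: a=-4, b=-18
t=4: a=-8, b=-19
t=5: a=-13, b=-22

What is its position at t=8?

Differencing gives (-5,-3), (-4,-1), (-5,-3), (-4,-1), (-5,-3). This is the pattern (-5,-3), (-4,-1) repeated.
step 6: apply (-4,-1) → a=-17, b=-23
step 7: apply (-5,-3) → a=-22, b=-26
step 8: apply (-4,-1) → a=-26, b=-27

a=-26, b=-27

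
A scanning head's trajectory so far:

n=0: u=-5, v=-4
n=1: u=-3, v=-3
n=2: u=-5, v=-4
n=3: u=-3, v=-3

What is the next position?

The jumps are (+2,+1), (-2,-1), (+2,+1) — a geometric progression with ratio -1.
step 4: u=-3, v=-3 + (-2,-1) → u=-5, v=-4

u=-5, v=-4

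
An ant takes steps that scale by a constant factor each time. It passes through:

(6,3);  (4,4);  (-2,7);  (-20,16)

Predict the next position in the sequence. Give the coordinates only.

(-74,43)

Consecutive displacements (-2,+1), (-6,+3), (-18,+9) scale by a factor of 3 each step.
step 4: (-20,16) + (-54,+27) → (-74,43)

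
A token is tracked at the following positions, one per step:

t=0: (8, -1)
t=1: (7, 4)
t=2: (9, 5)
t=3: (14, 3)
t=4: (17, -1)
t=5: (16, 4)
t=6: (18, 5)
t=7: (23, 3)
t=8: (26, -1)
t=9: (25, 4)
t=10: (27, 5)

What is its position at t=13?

Step-to-step displacements: (-1, +5), (+2, +1), (+5, -2), (+3, -4), (-1, +5), (+2, +1), (+5, -2), (+3, -4), (-1, +5), (+2, +1) — a repeating cycle of length 4.
step 11: apply (+5, -2) → (32, 3)
step 12: apply (+3, -4) → (35, -1)
step 13: apply (-1, +5) → (34, 4)

(34, 4)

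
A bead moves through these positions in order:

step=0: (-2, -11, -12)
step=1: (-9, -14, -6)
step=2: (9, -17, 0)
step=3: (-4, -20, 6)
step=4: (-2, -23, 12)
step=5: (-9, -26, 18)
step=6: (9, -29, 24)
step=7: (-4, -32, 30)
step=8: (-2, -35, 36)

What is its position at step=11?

(-4, -44, 54)

First: cycles through -2, -9, 9, -4 every 4 steps. Step 11 lands at position 3 of the cycle → -4.
Second: linear, -3 per step → -44 at step 11.
Third: linear, +6 per step → 54 at step 11.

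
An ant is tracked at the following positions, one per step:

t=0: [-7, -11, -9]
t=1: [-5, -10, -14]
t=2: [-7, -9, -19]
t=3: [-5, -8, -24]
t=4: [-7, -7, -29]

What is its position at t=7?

[-5, -4, -44]

The first coordinate repeats the cycle [-7, -5] with period 2; step 7 mod 2 = 1, giving -5.
The second coordinate changes by +1 each step, so at step 7 it is -11 + 7·(1) = -4.
The third coordinate changes by -5 each step, so at step 7 it is -9 + 7·(-5) = -44.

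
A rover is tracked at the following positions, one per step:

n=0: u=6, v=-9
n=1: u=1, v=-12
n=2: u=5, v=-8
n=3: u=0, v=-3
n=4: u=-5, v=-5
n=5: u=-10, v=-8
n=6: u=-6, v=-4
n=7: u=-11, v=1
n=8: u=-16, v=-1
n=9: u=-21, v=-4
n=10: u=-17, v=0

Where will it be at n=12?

u=-27, v=3

Differencing gives (-5,-3), (+4,+4), (-5,+5), (-5,-2), (-5,-3), (+4,+4), (-5,+5), (-5,-2), (-5,-3), (+4,+4). This is the pattern (-5,-3), (+4,+4), (-5,+5), (-5,-2) repeated.
step 11: apply (-5,+5) → u=-22, v=5
step 12: apply (-5,-2) → u=-27, v=3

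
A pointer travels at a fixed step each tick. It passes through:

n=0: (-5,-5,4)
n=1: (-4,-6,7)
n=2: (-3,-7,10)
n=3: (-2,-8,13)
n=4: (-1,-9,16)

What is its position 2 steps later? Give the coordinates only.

The position changes by (+1,-1,+3) every step.
step 5: (-1,-9,16) + (+1,-1,+3) → (0,-10,19)
step 6: (0,-10,19) + (+1,-1,+3) → (1,-11,22)

(1,-11,22)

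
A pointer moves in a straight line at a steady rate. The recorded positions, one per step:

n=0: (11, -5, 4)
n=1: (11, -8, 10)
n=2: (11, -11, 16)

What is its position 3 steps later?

Constant displacement of (+0, -3, +6) per step.
step 3: (11, -11, 16) + (+0, -3, +6) → (11, -14, 22)
step 4: (11, -14, 22) + (+0, -3, +6) → (11, -17, 28)
step 5: (11, -17, 28) + (+0, -3, +6) → (11, -20, 34)

(11, -20, 34)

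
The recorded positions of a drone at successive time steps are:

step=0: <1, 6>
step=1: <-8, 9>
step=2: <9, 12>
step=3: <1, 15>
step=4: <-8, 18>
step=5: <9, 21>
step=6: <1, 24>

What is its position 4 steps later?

First: cycles through 1, -8, 9 every 3 steps. Step 10 lands at position 1 of the cycle → -8.
Second: linear, +3 per step → 36 at step 10.

<-8, 36>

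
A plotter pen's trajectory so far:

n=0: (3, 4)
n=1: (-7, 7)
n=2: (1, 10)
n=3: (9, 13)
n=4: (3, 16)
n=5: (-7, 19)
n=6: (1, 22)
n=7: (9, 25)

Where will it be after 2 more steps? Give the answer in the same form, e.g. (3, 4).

(-7, 31)

The first coordinate repeats the cycle [3, -7, 1, 9] with period 4; step 9 mod 4 = 1, giving -7.
The second coordinate changes by +3 each step, so at step 9 it is 4 + 9·(3) = 31.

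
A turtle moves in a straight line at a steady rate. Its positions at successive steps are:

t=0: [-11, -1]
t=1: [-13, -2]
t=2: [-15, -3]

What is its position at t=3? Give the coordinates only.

Each step adds [-2, -1] to the position.
step 3: [-15, -3] + [-2, -1] → [-17, -4]

[-17, -4]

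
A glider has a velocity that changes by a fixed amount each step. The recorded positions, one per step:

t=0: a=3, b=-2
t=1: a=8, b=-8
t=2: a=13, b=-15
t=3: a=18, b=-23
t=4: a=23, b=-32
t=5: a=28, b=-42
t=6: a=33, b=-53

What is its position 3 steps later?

Successive displacements: (+5, -6), (+5, -7), (+5, -8), (+5, -9), (+5, -10), (+5, -11) — each changes by (+0, -1).
step 7: a=33, b=-53 + (+5, -12) → a=38, b=-65
step 8: a=38, b=-65 + (+5, -13) → a=43, b=-78
step 9: a=43, b=-78 + (+5, -14) → a=48, b=-92

a=48, b=-92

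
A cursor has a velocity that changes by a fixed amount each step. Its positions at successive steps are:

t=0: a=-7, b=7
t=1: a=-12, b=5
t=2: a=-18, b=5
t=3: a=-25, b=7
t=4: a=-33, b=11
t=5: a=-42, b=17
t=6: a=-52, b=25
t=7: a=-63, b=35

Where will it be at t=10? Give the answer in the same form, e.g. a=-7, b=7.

Successive displacements: (-5, -2), (-6, +0), (-7, +2), (-8, +4), (-9, +6), (-10, +8), (-11, +10) — each changes by (-1, +2).
step 8: a=-63, b=35 + (-12, +12) → a=-75, b=47
step 9: a=-75, b=47 + (-13, +14) → a=-88, b=61
step 10: a=-88, b=61 + (-14, +16) → a=-102, b=77

a=-102, b=77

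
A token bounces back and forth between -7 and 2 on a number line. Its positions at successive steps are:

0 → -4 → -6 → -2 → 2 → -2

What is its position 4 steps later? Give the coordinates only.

0

The value reflects between -7 and 2, moving 4 per step.
  step 6: -2 → -6
  step 7: -6 → -4
  step 8: -4 → 0
  step 9: 0 → 0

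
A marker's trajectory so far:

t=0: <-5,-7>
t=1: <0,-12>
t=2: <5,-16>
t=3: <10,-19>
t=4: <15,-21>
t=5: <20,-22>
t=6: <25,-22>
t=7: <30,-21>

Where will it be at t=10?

Taking differences between consecutive positions: <+5,-5>, <+5,-4>, <+5,-3>, <+5,-2>, <+5,-1>, <+5,+0>, <+5,+1>. These grow by <+0,+1> each step.
step 8: <30,-21> + <+5,+2> → <35,-19>
step 9: <35,-19> + <+5,+3> → <40,-16>
step 10: <40,-16> + <+5,+4> → <45,-12>

<45,-12>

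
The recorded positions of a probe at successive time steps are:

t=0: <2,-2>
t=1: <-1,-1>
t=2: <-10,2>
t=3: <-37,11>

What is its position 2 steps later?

The jumps are <-3,+1>, <-9,+3>, <-27,+9> — a geometric progression with ratio 3.
step 4: <-37,11> + <-81,+27> → <-118,38>
step 5: <-118,38> + <-243,+81> → <-361,119>

<-361,119>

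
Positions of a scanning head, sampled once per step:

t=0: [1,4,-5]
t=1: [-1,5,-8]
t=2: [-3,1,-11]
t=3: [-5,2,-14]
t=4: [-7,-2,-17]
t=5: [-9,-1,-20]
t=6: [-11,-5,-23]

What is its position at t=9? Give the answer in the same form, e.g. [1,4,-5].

[-17,-7,-32]

The moves between consecutive positions are [-2,+1,-3], [-2,-4,-3], [-2,+1,-3], [-2,-4,-3], [-2,+1,-3], [-2,-4,-3]; they repeat the 2-cycle [[-2,+1,-3], [-2,-4,-3]].
step 7: apply [-2,+1,-3] → [-13,-4,-26]
step 8: apply [-2,-4,-3] → [-15,-8,-29]
step 9: apply [-2,+1,-3] → [-17,-7,-32]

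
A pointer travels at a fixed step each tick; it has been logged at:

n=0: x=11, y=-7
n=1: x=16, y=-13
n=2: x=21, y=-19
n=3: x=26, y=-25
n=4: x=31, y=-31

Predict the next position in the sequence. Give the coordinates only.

Constant displacement of (+5,-6) per step.
step 5: x=31, y=-31 + (+5,-6) → x=36, y=-37

x=36, y=-37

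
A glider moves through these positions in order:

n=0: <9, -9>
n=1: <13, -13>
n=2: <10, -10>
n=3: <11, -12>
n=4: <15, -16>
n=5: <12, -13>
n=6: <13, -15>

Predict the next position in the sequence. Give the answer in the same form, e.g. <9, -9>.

<17, -19>

Step-to-step displacements: <+4, -4>, <-3, +3>, <+1, -2>, <+4, -4>, <-3, +3>, <+1, -2> — a repeating cycle of length 3.
step 7: apply <+4, -4> → <17, -19>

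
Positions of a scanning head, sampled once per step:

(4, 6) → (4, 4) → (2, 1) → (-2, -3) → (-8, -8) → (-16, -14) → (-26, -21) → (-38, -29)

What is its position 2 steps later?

Taking differences between consecutive positions: (+0, -2), (-2, -3), (-4, -4), (-6, -5), (-8, -6), (-10, -7), (-12, -8). These grow by (-2, -1) each step.
step 8: (-38, -29) + (-14, -9) → (-52, -38)
step 9: (-52, -38) + (-16, -10) → (-68, -48)

(-68, -48)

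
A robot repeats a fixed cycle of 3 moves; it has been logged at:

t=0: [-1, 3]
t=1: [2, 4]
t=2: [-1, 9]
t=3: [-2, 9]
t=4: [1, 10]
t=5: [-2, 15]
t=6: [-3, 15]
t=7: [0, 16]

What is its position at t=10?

[-1, 22]

Step-to-step displacements: [+3, +1], [-3, +5], [-1, +0], [+3, +1], [-3, +5], [-1, +0], [+3, +1] — a repeating cycle of length 3.
step 8: apply [-3, +5] → [-3, 21]
step 9: apply [-1, +0] → [-4, 21]
step 10: apply [+3, +1] → [-1, 22]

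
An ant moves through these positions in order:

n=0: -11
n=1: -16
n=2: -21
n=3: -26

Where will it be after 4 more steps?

Constant displacement of -5 per step.
step 4: -26 − 5 → -31
step 5: -31 − 5 → -36
step 6: -36 − 5 → -41
step 7: -41 − 5 → -46

-46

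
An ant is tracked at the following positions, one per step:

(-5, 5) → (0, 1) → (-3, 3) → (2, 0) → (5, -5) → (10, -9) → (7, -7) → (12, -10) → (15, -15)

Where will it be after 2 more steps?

(17, -17)

Differencing gives (+5, -4), (-3, +2), (+5, -3), (+3, -5), (+5, -4), (-3, +2), (+5, -3), (+3, -5). This is the pattern (+5, -4), (-3, +2), (+5, -3), (+3, -5) repeated.
step 9: apply (+5, -4) → (20, -19)
step 10: apply (-3, +2) → (17, -17)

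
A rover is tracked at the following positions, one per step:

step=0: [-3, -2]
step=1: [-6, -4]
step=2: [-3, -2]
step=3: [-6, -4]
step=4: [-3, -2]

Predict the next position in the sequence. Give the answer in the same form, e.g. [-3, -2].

[-6, -4]

Step-to-step displacements: [-3, -2], [+3, +2], [-3, -2], [+3, +2]; each is -1× the previous.
step 5: [-3, -2] + [-3, -2] → [-6, -4]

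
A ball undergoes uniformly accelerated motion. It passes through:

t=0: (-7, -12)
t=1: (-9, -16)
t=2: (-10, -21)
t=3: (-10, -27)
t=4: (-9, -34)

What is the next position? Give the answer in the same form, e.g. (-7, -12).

First differences are (-2, -4), (-1, -5), (+0, -6), (+1, -7); their common second difference is (+1, -1) (constant acceleration).
step 5: (-9, -34) + (+2, -8) → (-7, -42)

(-7, -42)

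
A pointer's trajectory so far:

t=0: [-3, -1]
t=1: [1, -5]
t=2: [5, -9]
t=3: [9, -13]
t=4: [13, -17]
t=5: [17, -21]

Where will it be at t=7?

[25, -29]

Each step adds [+4, -4] to the position.
step 6: [17, -21] + [+4, -4] → [21, -25]
step 7: [21, -25] + [+4, -4] → [25, -29]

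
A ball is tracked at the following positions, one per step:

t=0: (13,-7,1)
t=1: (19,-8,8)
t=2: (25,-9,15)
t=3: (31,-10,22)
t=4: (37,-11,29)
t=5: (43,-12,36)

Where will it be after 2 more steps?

(55,-14,50)

Constant displacement of (+6,-1,+7) per step.
step 6: (43,-12,36) + (+6,-1,+7) → (49,-13,43)
step 7: (49,-13,43) + (+6,-1,+7) → (55,-14,50)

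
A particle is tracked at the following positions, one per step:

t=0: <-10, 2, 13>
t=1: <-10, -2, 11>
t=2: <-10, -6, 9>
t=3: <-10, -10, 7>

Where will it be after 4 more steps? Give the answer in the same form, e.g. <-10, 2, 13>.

<-10, -26, -1>

Constant displacement of <+0, -4, -2> per step.
step 4: <-10, -10, 7> + <+0, -4, -2> → <-10, -14, 5>
step 5: <-10, -14, 5> + <+0, -4, -2> → <-10, -18, 3>
step 6: <-10, -18, 3> + <+0, -4, -2> → <-10, -22, 1>
step 7: <-10, -22, 1> + <+0, -4, -2> → <-10, -26, -1>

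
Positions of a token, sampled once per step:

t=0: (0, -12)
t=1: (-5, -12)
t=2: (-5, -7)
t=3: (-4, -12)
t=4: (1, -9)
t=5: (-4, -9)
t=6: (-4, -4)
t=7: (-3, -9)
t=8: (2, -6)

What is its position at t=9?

The moves between consecutive positions are (-5, +0), (+0, +5), (+1, -5), (+5, +3), (-5, +0), (+0, +5), (+1, -5), (+5, +3); they repeat the 4-cycle [(-5, +0), (+0, +5), (+1, -5), (+5, +3)].
step 9: apply (-5, +0) → (-3, -6)

(-3, -6)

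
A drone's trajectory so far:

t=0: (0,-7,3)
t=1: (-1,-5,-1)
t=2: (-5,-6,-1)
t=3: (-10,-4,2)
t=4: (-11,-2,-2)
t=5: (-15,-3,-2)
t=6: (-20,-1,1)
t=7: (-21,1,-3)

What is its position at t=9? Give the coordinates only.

Step-to-step displacements: (-1,+2,-4), (-4,-1,+0), (-5,+2,+3), (-1,+2,-4), (-4,-1,+0), (-5,+2,+3), (-1,+2,-4) — a repeating cycle of length 3.
step 8: apply (-4,-1,+0) → (-25,0,-3)
step 9: apply (-5,+2,+3) → (-30,2,0)

(-30,2,0)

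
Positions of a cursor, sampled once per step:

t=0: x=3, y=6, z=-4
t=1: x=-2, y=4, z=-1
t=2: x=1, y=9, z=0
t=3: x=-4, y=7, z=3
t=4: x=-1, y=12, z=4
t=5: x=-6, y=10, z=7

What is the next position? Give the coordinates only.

The moves between consecutive positions are (-5,-2,+3), (+3,+5,+1), (-5,-2,+3), (+3,+5,+1), (-5,-2,+3); they repeat the 2-cycle [(-5,-2,+3), (+3,+5,+1)].
step 6: apply (+3,+5,+1) → x=-3, y=15, z=8

x=-3, y=15, z=8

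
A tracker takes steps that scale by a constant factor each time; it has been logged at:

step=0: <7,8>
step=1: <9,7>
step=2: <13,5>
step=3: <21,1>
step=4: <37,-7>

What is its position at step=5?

Step-to-step displacements: <+2,-1>, <+4,-2>, <+8,-4>, <+16,-8>; each is 2× the previous.
step 5: <37,-7> + <+32,-16> → <69,-23>

<69,-23>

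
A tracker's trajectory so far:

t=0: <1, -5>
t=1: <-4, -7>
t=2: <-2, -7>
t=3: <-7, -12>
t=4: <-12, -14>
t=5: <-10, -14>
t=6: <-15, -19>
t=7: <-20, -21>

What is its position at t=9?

<-23, -26>

The moves between consecutive positions are <-5, -2>, <+2, +0>, <-5, -5>, <-5, -2>, <+2, +0>, <-5, -5>, <-5, -2>; they repeat the 3-cycle [<-5, -2>, <+2, +0>, <-5, -5>].
step 8: apply <+2, +0> → <-18, -21>
step 9: apply <-5, -5> → <-23, -26>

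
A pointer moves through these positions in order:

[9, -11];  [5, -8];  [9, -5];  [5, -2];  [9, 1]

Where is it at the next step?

The first coordinate repeats the cycle [9, 5] with period 2; step 5 mod 2 = 1, giving 5.
The second coordinate changes by +3 each step, so at step 5 it is -11 + 5·(3) = 4.

[5, 4]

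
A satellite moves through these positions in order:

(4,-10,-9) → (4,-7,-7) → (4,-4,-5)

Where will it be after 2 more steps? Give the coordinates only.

(4,2,-1)

Constant displacement of (+0,+3,+2) per step.
step 3: (4,-4,-5) + (+0,+3,+2) → (4,-1,-3)
step 4: (4,-1,-3) + (+0,+3,+2) → (4,2,-1)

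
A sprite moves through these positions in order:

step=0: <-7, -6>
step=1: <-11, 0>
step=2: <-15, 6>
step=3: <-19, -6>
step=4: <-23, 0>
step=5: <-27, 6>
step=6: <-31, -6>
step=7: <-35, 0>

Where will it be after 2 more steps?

First: linear, -4 per step → -43 at step 9.
Second: cycles through -6, 0, 6 every 3 steps. Step 9 lands at position 0 of the cycle → -6.

<-43, -6>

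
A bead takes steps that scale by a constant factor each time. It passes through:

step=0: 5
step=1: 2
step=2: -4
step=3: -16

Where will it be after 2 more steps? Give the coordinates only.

-88

The jumps are -3, -6, -12 — a geometric progression with ratio 2.
step 4: -16 − 24 → -40
step 5: -40 − 48 → -88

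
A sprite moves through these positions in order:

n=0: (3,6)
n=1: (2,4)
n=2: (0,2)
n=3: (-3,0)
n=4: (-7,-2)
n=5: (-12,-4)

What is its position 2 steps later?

(-25,-8)

Taking differences between consecutive positions: (-1,-2), (-2,-2), (-3,-2), (-4,-2), (-5,-2). These grow by (-1,+0) each step.
step 6: (-12,-4) + (-6,-2) → (-18,-6)
step 7: (-18,-6) + (-7,-2) → (-25,-8)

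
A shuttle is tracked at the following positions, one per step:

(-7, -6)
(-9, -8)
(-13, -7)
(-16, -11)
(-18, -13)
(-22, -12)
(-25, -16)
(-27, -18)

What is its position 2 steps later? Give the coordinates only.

Differencing gives (-2, -2), (-4, +1), (-3, -4), (-2, -2), (-4, +1), (-3, -4), (-2, -2). This is the pattern (-2, -2), (-4, +1), (-3, -4) repeated.
step 8: apply (-4, +1) → (-31, -17)
step 9: apply (-3, -4) → (-34, -21)

(-34, -21)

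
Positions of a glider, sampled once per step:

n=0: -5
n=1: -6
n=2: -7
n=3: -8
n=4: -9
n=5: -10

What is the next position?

-11

The position changes by -1 every step.
step 6: -10 − 1 → -11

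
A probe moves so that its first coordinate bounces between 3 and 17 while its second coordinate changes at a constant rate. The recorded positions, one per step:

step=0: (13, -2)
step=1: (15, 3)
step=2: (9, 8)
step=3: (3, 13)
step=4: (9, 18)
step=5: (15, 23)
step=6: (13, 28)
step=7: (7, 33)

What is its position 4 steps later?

(11, 53)

The first coordinate travels 6 per step and bounces off the walls at 3 and 17.
  step 8: 7 → 5
  step 9: 5 → 11
  step 10: 11 → 17
  step 11: 17 → 11
The second coordinate changes by +5 each step: at step 11 it is 53.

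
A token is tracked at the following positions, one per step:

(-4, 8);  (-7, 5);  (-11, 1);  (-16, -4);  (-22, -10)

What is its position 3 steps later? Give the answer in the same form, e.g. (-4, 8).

(-46, -34)

First differences are (-3, -3), (-4, -4), (-5, -5), (-6, -6); their common second difference is (-1, -1) (constant acceleration).
step 5: (-22, -10) + (-7, -7) → (-29, -17)
step 6: (-29, -17) + (-8, -8) → (-37, -25)
step 7: (-37, -25) + (-9, -9) → (-46, -34)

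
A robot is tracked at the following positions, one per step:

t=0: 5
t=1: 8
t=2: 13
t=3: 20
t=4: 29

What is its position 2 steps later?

53

First differences are +3, +5, +7, +9; their common second difference is +2 (constant acceleration).
step 5: 29 + 11 → 40
step 6: 40 + 13 → 53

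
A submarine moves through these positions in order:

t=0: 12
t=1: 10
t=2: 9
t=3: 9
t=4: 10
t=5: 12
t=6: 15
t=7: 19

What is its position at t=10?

Taking differences between consecutive positions: -2, -1, +0, +1, +2, +3, +4. These grow by +1 each step.
step 8: 19 + 5 → 24
step 9: 24 + 6 → 30
step 10: 30 + 7 → 37

37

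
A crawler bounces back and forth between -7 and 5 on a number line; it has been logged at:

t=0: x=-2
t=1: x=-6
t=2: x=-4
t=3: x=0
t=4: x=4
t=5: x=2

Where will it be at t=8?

x=-4

The value travels 4 per step and bounces off the walls at -7 and 5.
  step 6: 2 → -2
  step 7: -2 → -6
  step 8: -6 → -4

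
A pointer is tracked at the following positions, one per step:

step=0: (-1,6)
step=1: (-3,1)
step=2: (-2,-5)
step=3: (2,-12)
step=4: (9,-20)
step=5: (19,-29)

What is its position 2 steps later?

(48,-50)

Successive displacements: (-2,-5), (+1,-6), (+4,-7), (+7,-8), (+10,-9) — each changes by (+3,-1).
step 6: (19,-29) + (+13,-10) → (32,-39)
step 7: (32,-39) + (+16,-11) → (48,-50)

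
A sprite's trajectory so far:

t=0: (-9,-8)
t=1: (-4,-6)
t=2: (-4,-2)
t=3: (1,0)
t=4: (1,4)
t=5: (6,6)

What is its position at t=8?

Differencing gives (+5,+2), (+0,+4), (+5,+2), (+0,+4), (+5,+2). This is the pattern (+5,+2), (+0,+4) repeated.
step 6: apply (+0,+4) → (6,10)
step 7: apply (+5,+2) → (11,12)
step 8: apply (+0,+4) → (11,16)

(11,16)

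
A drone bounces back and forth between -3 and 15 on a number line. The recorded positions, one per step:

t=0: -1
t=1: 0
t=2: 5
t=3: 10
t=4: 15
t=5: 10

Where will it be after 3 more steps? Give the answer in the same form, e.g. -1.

The value reflects between -3 and 15, moving 5 per step.
  step 6: 10 → 5
  step 7: 5 → 0
  step 8: 0 → -1

-1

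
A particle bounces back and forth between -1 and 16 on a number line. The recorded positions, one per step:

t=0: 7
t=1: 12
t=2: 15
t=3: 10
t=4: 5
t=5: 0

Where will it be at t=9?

The value travels 5 per step and bounces off the walls at -1 and 16.
  step 6: 0 → 3
  step 7: 3 → 8
  step 8: 8 → 13
  step 9: 13 → 14

14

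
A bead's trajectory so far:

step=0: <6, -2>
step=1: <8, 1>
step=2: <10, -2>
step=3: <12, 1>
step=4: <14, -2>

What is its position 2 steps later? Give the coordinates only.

The first coordinate changes by +2 each step, so at step 6 it is 6 + 6·(2) = 18.
The second coordinate repeats the cycle [-2, 1] with period 2; step 6 mod 2 = 0, giving -2.

<18, -2>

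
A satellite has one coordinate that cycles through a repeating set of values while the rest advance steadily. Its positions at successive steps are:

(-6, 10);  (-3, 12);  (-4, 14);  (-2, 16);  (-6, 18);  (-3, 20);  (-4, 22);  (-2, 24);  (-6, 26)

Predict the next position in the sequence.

First: cycles through -6, -3, -4, -2 every 4 steps. Step 9 lands at position 1 of the cycle → -3.
Second: linear, +2 per step → 28 at step 9.

(-3, 28)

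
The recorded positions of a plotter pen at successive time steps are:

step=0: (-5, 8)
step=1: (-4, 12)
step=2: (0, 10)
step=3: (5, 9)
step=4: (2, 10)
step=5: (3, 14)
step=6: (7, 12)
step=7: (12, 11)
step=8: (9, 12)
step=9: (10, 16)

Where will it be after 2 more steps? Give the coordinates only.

Step-to-step displacements: (+1, +4), (+4, -2), (+5, -1), (-3, +1), (+1, +4), (+4, -2), (+5, -1), (-3, +1), (+1, +4) — a repeating cycle of length 4.
step 10: apply (+4, -2) → (14, 14)
step 11: apply (+5, -1) → (19, 13)

(19, 13)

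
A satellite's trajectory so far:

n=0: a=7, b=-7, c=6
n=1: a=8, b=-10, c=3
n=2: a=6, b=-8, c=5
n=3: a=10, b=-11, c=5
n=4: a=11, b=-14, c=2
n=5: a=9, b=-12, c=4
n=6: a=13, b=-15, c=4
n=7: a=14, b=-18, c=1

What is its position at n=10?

a=17, b=-22, c=0

Differencing gives (+1, -3, -3), (-2, +2, +2), (+4, -3, +0), (+1, -3, -3), (-2, +2, +2), (+4, -3, +0), (+1, -3, -3). This is the pattern (+1, -3, -3), (-2, +2, +2), (+4, -3, +0) repeated.
step 8: apply (-2, +2, +2) → a=12, b=-16, c=3
step 9: apply (+4, -3, +0) → a=16, b=-19, c=3
step 10: apply (+1, -3, -3) → a=17, b=-22, c=0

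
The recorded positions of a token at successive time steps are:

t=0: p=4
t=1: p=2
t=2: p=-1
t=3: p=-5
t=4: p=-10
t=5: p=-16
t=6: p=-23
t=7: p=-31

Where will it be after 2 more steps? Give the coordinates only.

First differences are -2, -3, -4, -5, -6, -7, -8; their common second difference is -1 (constant acceleration).
step 8: -31 − 9 → p=-40
step 9: -40 − 10 → p=-50

p=-50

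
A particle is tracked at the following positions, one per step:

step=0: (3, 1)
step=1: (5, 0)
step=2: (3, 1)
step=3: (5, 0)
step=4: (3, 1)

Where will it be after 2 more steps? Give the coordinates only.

(3, 1)

Step-to-step displacements: (+2, -1), (-2, +1), (+2, -1), (-2, +1); each is -1× the previous.
step 5: (3, 1) + (+2, -1) → (5, 0)
step 6: (5, 0) + (-2, +1) → (3, 1)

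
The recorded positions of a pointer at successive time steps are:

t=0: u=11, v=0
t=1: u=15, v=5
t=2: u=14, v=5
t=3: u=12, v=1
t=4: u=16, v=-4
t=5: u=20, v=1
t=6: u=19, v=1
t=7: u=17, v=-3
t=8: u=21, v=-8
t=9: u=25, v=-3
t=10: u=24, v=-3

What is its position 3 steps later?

u=30, v=-7

The moves between consecutive positions are (+4, +5), (-1, +0), (-2, -4), (+4, -5), (+4, +5), (-1, +0), (-2, -4), (+4, -5), (+4, +5), (-1, +0); they repeat the 4-cycle [(+4, +5), (-1, +0), (-2, -4), (+4, -5)].
step 11: apply (-2, -4) → u=22, v=-7
step 12: apply (+4, -5) → u=26, v=-12
step 13: apply (+4, +5) → u=30, v=-7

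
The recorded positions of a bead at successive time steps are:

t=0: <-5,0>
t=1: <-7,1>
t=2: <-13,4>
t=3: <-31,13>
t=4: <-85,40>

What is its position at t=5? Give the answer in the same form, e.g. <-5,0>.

Step-to-step displacements: <-2,+1>, <-6,+3>, <-18,+9>, <-54,+27>; each is 3× the previous.
step 5: <-85,40> + <-162,+81> → <-247,121>

<-247,121>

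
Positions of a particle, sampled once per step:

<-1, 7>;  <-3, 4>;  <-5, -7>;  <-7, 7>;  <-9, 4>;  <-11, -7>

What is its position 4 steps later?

The first coordinate changes by -2 each step, so at step 9 it is -1 + 9·(-2) = -19.
The second coordinate repeats the cycle [7, 4, -7] with period 3; step 9 mod 3 = 0, giving 7.

<-19, 7>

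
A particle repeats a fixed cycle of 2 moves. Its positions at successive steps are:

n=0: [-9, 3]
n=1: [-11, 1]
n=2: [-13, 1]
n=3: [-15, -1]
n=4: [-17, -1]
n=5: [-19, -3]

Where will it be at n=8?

[-25, -5]

The moves between consecutive positions are [-2, -2], [-2, +0], [-2, -2], [-2, +0], [-2, -2]; they repeat the 2-cycle [[-2, -2], [-2, +0]].
step 6: apply [-2, +0] → [-21, -3]
step 7: apply [-2, -2] → [-23, -5]
step 8: apply [-2, +0] → [-25, -5]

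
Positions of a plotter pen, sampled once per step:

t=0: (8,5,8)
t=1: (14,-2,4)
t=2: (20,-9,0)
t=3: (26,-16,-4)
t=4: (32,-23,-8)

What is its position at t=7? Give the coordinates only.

(50,-44,-20)

Each step adds (+6,-7,-4) to the position.
step 5: (32,-23,-8) + (+6,-7,-4) → (38,-30,-12)
step 6: (38,-30,-12) + (+6,-7,-4) → (44,-37,-16)
step 7: (44,-37,-16) + (+6,-7,-4) → (50,-44,-20)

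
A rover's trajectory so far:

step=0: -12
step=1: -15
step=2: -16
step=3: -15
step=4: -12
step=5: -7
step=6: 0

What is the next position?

Successive displacements: -3, -1, +1, +3, +5, +7 — each changes by +2.
step 7: 0 + 9 → 9

9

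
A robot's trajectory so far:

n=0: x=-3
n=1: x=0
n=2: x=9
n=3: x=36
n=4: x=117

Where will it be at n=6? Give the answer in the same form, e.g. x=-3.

Step-to-step displacements: +3, +9, +27, +81; each is 3× the previous.
step 5: 117 + 243 → x=360
step 6: 360 + 729 → x=1089

x=1089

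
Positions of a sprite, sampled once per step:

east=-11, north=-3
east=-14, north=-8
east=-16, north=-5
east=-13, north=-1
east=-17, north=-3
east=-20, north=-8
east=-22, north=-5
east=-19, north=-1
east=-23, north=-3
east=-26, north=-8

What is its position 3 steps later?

The moves between consecutive positions are (-3, -5), (-2, +3), (+3, +4), (-4, -2), (-3, -5), (-2, +3), (+3, +4), (-4, -2), (-3, -5); they repeat the 4-cycle [(-3, -5), (-2, +3), (+3, +4), (-4, -2)].
step 10: apply (-2, +3) → east=-28, north=-5
step 11: apply (+3, +4) → east=-25, north=-1
step 12: apply (-4, -2) → east=-29, north=-3

east=-29, north=-3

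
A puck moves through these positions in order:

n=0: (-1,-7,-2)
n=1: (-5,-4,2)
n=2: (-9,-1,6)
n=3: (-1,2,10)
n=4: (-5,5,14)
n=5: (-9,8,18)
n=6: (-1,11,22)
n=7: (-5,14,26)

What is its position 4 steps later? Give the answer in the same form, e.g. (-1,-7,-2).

(-9,26,42)

The first coordinate repeats the cycle [-1, -5, -9] with period 3; step 11 mod 3 = 2, giving -9.
The second coordinate changes by +3 each step, so at step 11 it is -7 + 11·(3) = 26.
The third coordinate changes by +4 each step, so at step 11 it is -2 + 11·(4) = 42.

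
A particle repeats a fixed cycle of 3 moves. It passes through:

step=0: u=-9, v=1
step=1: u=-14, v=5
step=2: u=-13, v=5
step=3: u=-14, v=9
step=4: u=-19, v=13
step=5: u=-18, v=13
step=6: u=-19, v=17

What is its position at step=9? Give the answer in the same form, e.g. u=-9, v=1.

Differencing gives (-5, +4), (+1, +0), (-1, +4), (-5, +4), (+1, +0), (-1, +4). This is the pattern (-5, +4), (+1, +0), (-1, +4) repeated.
step 7: apply (-5, +4) → u=-24, v=21
step 8: apply (+1, +0) → u=-23, v=21
step 9: apply (-1, +4) → u=-24, v=25

u=-24, v=25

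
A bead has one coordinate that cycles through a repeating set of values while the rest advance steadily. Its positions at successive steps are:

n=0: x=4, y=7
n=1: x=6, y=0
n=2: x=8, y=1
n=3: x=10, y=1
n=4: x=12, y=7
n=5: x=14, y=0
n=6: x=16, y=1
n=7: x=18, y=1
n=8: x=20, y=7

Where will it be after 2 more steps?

The x coordinate changes by +2 each step, so at step 10 it is 4 + 10·(2) = 24.
The y coordinate repeats the cycle [7, 0, 1, 1] with period 4; step 10 mod 4 = 2, giving 1.

x=24, y=1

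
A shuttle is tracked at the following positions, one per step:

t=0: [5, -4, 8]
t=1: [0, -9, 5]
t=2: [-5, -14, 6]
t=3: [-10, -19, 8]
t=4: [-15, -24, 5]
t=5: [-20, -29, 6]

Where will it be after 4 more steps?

The first coordinate changes by -5 each step, so at step 9 it is 5 + 9·(-5) = -40.
The second coordinate changes by -5 each step, so at step 9 it is -4 + 9·(-5) = -49.
The third coordinate repeats the cycle [8, 5, 6] with period 3; step 9 mod 3 = 0, giving 8.

[-40, -49, 8]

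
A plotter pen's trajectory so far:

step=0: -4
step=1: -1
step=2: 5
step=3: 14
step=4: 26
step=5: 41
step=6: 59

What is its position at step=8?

First differences are +3, +6, +9, +12, +15, +18; their common second difference is +3 (constant acceleration).
step 7: 59 + 21 → 80
step 8: 80 + 24 → 104

104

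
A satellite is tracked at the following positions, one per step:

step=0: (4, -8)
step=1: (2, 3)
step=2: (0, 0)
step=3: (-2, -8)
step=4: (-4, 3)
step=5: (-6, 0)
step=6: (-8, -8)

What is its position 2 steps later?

(-12, 0)

The first coordinate changes by -2 each step, so at step 8 it is 4 + 8·(-2) = -12.
The second coordinate repeats the cycle [-8, 3, 0] with period 3; step 8 mod 3 = 2, giving 0.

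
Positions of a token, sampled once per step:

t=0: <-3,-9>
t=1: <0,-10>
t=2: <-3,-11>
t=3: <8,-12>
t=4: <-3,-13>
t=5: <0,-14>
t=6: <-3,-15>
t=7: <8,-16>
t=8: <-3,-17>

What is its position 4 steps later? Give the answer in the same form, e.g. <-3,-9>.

The first coordinate repeats the cycle [-3, 0, -3, 8] with period 4; step 12 mod 4 = 0, giving -3.
The second coordinate changes by -1 each step, so at step 12 it is -9 + 12·(-1) = -21.

<-3,-21>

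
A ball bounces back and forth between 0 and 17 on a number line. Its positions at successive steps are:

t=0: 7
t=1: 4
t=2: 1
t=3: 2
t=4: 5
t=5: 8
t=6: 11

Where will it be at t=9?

14

The value travels 3 per step and bounces off the walls at 0 and 17.
  step 7: 11 → 14
  step 8: 14 → 17
  step 9: 17 → 14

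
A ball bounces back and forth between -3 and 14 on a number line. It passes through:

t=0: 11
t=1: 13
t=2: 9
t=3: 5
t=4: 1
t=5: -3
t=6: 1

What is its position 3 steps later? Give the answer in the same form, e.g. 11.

13

The value travels 4 per step and bounces off the walls at -3 and 14.
  step 7: 1 → 5
  step 8: 5 → 9
  step 9: 9 → 13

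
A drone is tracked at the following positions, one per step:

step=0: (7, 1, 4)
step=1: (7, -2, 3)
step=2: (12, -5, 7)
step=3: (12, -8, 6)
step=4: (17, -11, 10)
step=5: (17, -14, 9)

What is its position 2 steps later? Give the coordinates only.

The moves between consecutive positions are (+0, -3, -1), (+5, -3, +4), (+0, -3, -1), (+5, -3, +4), (+0, -3, -1); they repeat the 2-cycle [(+0, -3, -1), (+5, -3, +4)].
step 6: apply (+5, -3, +4) → (22, -17, 13)
step 7: apply (+0, -3, -1) → (22, -20, 12)

(22, -20, 12)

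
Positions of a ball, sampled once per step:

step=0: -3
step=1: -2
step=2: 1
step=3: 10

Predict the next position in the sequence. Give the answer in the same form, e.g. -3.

37

Step-to-step displacements: +1, +3, +9; each is 3× the previous.
step 4: 10 + 27 → 37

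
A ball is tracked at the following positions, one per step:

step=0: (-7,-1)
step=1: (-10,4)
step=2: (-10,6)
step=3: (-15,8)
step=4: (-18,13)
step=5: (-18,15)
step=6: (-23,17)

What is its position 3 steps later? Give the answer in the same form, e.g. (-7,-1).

Step-to-step displacements: (-3,+5), (+0,+2), (-5,+2), (-3,+5), (+0,+2), (-5,+2) — a repeating cycle of length 3.
step 7: apply (-3,+5) → (-26,22)
step 8: apply (+0,+2) → (-26,24)
step 9: apply (-5,+2) → (-31,26)

(-31,26)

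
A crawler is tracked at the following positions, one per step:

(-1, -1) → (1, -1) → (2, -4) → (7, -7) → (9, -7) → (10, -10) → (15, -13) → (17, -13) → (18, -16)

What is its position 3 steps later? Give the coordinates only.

(26, -22)

The moves between consecutive positions are (+2, +0), (+1, -3), (+5, -3), (+2, +0), (+1, -3), (+5, -3), (+2, +0), (+1, -3); they repeat the 3-cycle [(+2, +0), (+1, -3), (+5, -3)].
step 9: apply (+5, -3) → (23, -19)
step 10: apply (+2, +0) → (25, -19)
step 11: apply (+1, -3) → (26, -22)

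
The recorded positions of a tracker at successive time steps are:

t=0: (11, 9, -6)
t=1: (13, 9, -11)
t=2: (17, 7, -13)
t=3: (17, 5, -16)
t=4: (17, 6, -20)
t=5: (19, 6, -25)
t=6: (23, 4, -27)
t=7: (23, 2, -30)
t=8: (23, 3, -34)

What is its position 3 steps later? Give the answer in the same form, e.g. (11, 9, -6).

Differencing gives (+2, +0, -5), (+4, -2, -2), (+0, -2, -3), (+0, +1, -4), (+2, +0, -5), (+4, -2, -2), (+0, -2, -3), (+0, +1, -4). This is the pattern (+2, +0, -5), (+4, -2, -2), (+0, -2, -3), (+0, +1, -4) repeated.
step 9: apply (+2, +0, -5) → (25, 3, -39)
step 10: apply (+4, -2, -2) → (29, 1, -41)
step 11: apply (+0, -2, -3) → (29, -1, -44)

(29, -1, -44)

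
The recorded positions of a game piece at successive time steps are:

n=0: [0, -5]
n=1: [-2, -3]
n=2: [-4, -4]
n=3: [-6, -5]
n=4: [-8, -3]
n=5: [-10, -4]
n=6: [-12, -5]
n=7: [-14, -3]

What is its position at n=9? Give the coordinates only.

[-18, -5]

First: linear, -2 per step → -18 at step 9.
Second: cycles through -5, -3, -4 every 3 steps. Step 9 lands at position 0 of the cycle → -5.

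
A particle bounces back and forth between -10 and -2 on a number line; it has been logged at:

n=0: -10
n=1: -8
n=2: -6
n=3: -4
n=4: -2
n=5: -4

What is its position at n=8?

The value reflects between -10 and -2, moving 2 per step.
  step 6: -4 → -6
  step 7: -6 → -8
  step 8: -8 → -10

-10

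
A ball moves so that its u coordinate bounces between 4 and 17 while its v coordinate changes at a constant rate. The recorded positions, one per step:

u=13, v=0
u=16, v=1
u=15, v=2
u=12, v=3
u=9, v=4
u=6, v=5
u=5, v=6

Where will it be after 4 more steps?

The u coordinate travels 3 per step and bounces off the walls at 4 and 17.
  step 7: 5 → 8
  step 8: 8 → 11
  step 9: 11 → 14
  step 10: 14 → 17
The v coordinate changes by +1 each step: at step 10 it is 10.

u=17, v=10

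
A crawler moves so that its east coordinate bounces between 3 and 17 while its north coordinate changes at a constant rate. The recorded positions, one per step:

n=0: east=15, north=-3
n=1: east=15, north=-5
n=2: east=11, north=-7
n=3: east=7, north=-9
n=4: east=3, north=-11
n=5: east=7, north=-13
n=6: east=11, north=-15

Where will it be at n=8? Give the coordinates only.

The east coordinate reflects between 3 and 17, moving 4 per step.
  step 7: 11 → 15
  step 8: 15 → 15
The north coordinate changes by -2 each step: at step 8 it is -19.

east=15, north=-19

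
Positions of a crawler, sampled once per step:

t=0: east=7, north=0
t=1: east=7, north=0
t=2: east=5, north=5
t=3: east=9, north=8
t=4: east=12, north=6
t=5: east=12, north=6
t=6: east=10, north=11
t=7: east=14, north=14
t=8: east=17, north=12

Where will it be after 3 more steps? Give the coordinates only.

east=19, north=20

Differencing gives (+0,+0), (-2,+5), (+4,+3), (+3,-2), (+0,+0), (-2,+5), (+4,+3), (+3,-2). This is the pattern (+0,+0), (-2,+5), (+4,+3), (+3,-2) repeated.
step 9: apply (+0,+0) → east=17, north=12
step 10: apply (-2,+5) → east=15, north=17
step 11: apply (+4,+3) → east=19, north=20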